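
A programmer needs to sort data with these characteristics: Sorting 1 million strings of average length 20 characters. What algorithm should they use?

Best choice: MSD radix sort or Mergesort
Reason: MSD radix sort is a non-comparison sort that buckets the strings by successive character positions, running in time proportional to the total number of characters examined rather than O(n log n) string comparisons; mergesort is a stable O(n log n)-comparison alternative that works for arbitrary variable-length keys


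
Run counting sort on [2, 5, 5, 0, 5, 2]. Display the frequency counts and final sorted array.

Count array: [1, 0, 2, 0, 0, 3]
(count[i] = number of elements equal to i)
Cumulative count: [1, 1, 3, 3, 3, 6]
Sorted: [0, 2, 2, 5, 5, 5]


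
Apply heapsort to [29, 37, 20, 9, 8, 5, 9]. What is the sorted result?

Build heap: [37, 29, 20, 9, 8, 5, 9]
Extract 37: [29, 9, 20, 9, 8, 5, 37]
Extract 29: [20, 9, 5, 9, 8, 29, 37]
Extract 20: [9, 9, 5, 8, 20, 29, 37]
Extract 9: [9, 8, 5, 9, 20, 29, 37]
Extract 9: [8, 5, 9, 9, 20, 29, 37]
Extract 8: [5, 8, 9, 9, 20, 29, 37]


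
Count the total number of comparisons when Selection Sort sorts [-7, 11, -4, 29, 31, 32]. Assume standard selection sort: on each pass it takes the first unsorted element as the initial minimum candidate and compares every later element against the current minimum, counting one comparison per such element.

Pass 1: scan indices 1..5 for the minimum = 5 comparison(s); min is -7, place at index 0 -> [-7, 11, -4, 29, 31, 32]
Pass 2: scan indices 2..5 for the minimum = 4 comparison(s); min is -4, place at index 1 -> [-7, -4, 11, 29, 31, 32]
Pass 3: scan indices 3..5 for the minimum = 3 comparison(s); min is 11, place at index 2 -> [-7, -4, 11, 29, 31, 32]
Pass 4: scan indices 4..5 for the minimum = 2 comparison(s); min is 29, place at index 3 -> [-7, -4, 11, 29, 31, 32]
Pass 5: scan indices 5..5 for the minimum = 1 comparison(s); min is 31, place at index 4 -> [-7, -4, 11, 29, 31, 32]
Selection sort always scans the whole unsorted suffix, so the count is (n-1) + (n-2) + ... + 1 = n(n-1)/2 = 6*5/2 = 15 regardless of the input order.
Total comparisons: 5 + 4 + 3 + 2 + 1 = 15


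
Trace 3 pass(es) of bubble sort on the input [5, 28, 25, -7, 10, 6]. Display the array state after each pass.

After pass 1: [5, 25, -7, 10, 6, 28] (4 swaps)
After pass 2: [5, -7, 10, 6, 25, 28] (3 swaps)
After pass 3: [-7, 5, 6, 10, 25, 28] (2 swaps)
Total swaps: 9


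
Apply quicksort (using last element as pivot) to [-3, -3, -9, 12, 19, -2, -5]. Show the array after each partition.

Partition 1: pivot=-5 at index 1 -> [-9, -5, -3, 12, 19, -2, -3]
Partition 2: pivot=-3 at index 3 -> [-9, -5, -3, -3, 19, -2, 12]
Partition 3: pivot=12 at index 5 -> [-9, -5, -3, -3, -2, 12, 19]


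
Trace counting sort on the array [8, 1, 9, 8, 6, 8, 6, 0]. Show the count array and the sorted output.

Count array: [1, 1, 0, 0, 0, 0, 2, 0, 3, 1]
(count[i] = number of elements equal to i)
Cumulative count: [1, 2, 2, 2, 2, 2, 4, 4, 7, 8]
Sorted: [0, 1, 6, 6, 8, 8, 8, 9]


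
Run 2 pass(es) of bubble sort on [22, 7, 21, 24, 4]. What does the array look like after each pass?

After pass 1: [7, 21, 22, 4, 24] (3 swaps)
After pass 2: [7, 21, 4, 22, 24] (1 swaps)
Total swaps: 4


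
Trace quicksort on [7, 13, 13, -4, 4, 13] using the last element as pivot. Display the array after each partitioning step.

Partition 1: pivot=13 at index 5 -> [7, 13, 13, -4, 4, 13]
Partition 2: pivot=4 at index 1 -> [-4, 4, 13, 7, 13, 13]
Partition 3: pivot=13 at index 4 -> [-4, 4, 13, 7, 13, 13]
Partition 4: pivot=7 at index 2 -> [-4, 4, 7, 13, 13, 13]


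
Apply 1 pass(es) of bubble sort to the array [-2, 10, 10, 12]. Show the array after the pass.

After pass 1: [-2, 10, 10, 12] (0 swaps)
Total swaps: 0


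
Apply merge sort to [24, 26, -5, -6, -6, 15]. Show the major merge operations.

Divide and conquer:
  Merge [26] + [-5] -> [-5, 26]
  Merge [24] + [-5, 26] -> [-5, 24, 26]
  Merge [-6] + [15] -> [-6, 15]
  Merge [-6] + [-6, 15] -> [-6, -6, 15]
  Merge [-5, 24, 26] + [-6, -6, 15] -> [-6, -6, -5, 15, 24, 26]


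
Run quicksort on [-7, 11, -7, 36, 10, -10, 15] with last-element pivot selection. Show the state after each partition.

Partition 1: pivot=15 at index 5 -> [-7, 11, -7, 10, -10, 15, 36]
Partition 2: pivot=-10 at index 0 -> [-10, 11, -7, 10, -7, 15, 36]
Partition 3: pivot=-7 at index 2 -> [-10, -7, -7, 10, 11, 15, 36]
Partition 4: pivot=11 at index 4 -> [-10, -7, -7, 10, 11, 15, 36]


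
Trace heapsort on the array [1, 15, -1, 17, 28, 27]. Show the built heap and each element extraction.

Build heap: [28, 17, 27, 1, 15, -1]
Extract 28: [27, 17, -1, 1, 15, 28]
Extract 27: [17, 15, -1, 1, 27, 28]
Extract 17: [15, 1, -1, 17, 27, 28]
Extract 15: [1, -1, 15, 17, 27, 28]
Extract 1: [-1, 1, 15, 17, 27, 28]


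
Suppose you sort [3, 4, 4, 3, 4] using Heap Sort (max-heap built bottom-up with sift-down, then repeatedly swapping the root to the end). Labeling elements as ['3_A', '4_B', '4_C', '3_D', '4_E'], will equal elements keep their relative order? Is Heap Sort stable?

Trace Heap Sort on the labeled array (the key is the number; the letter only tracks identity):
  Build max-heap: [4_B, 4_E, 4_C, 3_D, 3_A]
  Swap root 4_B to index 4, re-heapify first 4 -> [4_E, 3_A, 4_C, 3_D, 4_B]
  Swap root 4_E to index 3, re-heapify first 3 -> [4_C, 3_A, 3_D, 4_E, 4_B]
  Swap root 4_C to index 2, re-heapify first 2 -> [3_D, 3_A, 4_C, 4_E, 4_B]
  Swap root 3_D to index 1, re-heapify first 1 -> [3_A, 3_D, 4_C, 4_E, 4_B]
Final order: [3_A, 3_D, 4_C, 4_E, 4_B]
Equal keys:
  value 3: originally 3_A, 3_D; after sorting 3_A, 3_D -> order preserved
  value 4: originally 4_B, 4_C, 4_E; after sorting 4_C, 4_E, 4_B -> order changed
Equal keys were reordered, so Heap Sort is not stable: heap construction and root-to-end swaps move elements without regard to the original order of equal keys. (One such input is enough; an unstable sort may happen to preserve order on other inputs, but it gives no guarantee.)
Answer: Not stable


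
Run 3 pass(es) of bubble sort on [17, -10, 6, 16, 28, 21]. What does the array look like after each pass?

After pass 1: [-10, 6, 16, 17, 21, 28] (4 swaps)
After pass 2: [-10, 6, 16, 17, 21, 28] (0 swaps)
After pass 3: [-10, 6, 16, 17, 21, 28] (0 swaps)
Total swaps: 4


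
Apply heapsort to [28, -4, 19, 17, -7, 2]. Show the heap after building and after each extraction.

Build heap: [28, 17, 19, -4, -7, 2]
Extract 28: [19, 17, 2, -4, -7, 28]
Extract 19: [17, -4, 2, -7, 19, 28]
Extract 17: [2, -4, -7, 17, 19, 28]
Extract 2: [-4, -7, 2, 17, 19, 28]
Extract -4: [-7, -4, 2, 17, 19, 28]


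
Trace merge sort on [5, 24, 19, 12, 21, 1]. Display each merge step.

Divide and conquer:
  Merge [24] + [19] -> [19, 24]
  Merge [5] + [19, 24] -> [5, 19, 24]
  Merge [21] + [1] -> [1, 21]
  Merge [12] + [1, 21] -> [1, 12, 21]
  Merge [5, 19, 24] + [1, 12, 21] -> [1, 5, 12, 19, 21, 24]


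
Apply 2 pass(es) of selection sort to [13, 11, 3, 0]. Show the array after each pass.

Pass 1: Select minimum 0 at index 3, swap -> [0, 11, 3, 13]
Pass 2: Select minimum 3 at index 2, swap -> [0, 3, 11, 13]


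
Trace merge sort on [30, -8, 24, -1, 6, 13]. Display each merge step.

Divide and conquer:
  Merge [-8] + [24] -> [-8, 24]
  Merge [30] + [-8, 24] -> [-8, 24, 30]
  Merge [6] + [13] -> [6, 13]
  Merge [-1] + [6, 13] -> [-1, 6, 13]
  Merge [-8, 24, 30] + [-1, 6, 13] -> [-8, -1, 6, 13, 24, 30]


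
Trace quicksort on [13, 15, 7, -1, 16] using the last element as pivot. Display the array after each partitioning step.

Partition 1: pivot=16 at index 4 -> [13, 15, 7, -1, 16]
Partition 2: pivot=-1 at index 0 -> [-1, 15, 7, 13, 16]
Partition 3: pivot=13 at index 2 -> [-1, 7, 13, 15, 16]


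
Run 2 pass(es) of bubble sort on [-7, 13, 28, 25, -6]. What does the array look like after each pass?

After pass 1: [-7, 13, 25, -6, 28] (2 swaps)
After pass 2: [-7, 13, -6, 25, 28] (1 swaps)
Total swaps: 3


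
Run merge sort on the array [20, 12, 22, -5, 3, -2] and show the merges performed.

Divide and conquer:
  Merge [12] + [22] -> [12, 22]
  Merge [20] + [12, 22] -> [12, 20, 22]
  Merge [3] + [-2] -> [-2, 3]
  Merge [-5] + [-2, 3] -> [-5, -2, 3]
  Merge [12, 20, 22] + [-5, -2, 3] -> [-5, -2, 3, 12, 20, 22]


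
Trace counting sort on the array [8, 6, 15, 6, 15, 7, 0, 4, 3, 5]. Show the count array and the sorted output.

Count array: [1, 0, 0, 1, 1, 1, 2, 1, 1, 0, 0, 0, 0, 0, 0, 2]
(count[i] = number of elements equal to i)
Cumulative count: [1, 1, 1, 2, 3, 4, 6, 7, 8, 8, 8, 8, 8, 8, 8, 10]
Sorted: [0, 3, 4, 5, 6, 6, 7, 8, 15, 15]


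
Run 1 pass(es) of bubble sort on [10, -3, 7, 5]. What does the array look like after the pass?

After pass 1: [-3, 7, 5, 10] (3 swaps)
Total swaps: 3


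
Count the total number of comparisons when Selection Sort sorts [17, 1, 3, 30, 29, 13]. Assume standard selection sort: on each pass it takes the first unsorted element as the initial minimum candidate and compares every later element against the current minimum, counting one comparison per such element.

Pass 1: scan indices 1..5 for the minimum = 5 comparison(s); min is 1, place at index 0 -> [1, 17, 3, 30, 29, 13]
Pass 2: scan indices 2..5 for the minimum = 4 comparison(s); min is 3, place at index 1 -> [1, 3, 17, 30, 29, 13]
Pass 3: scan indices 3..5 for the minimum = 3 comparison(s); min is 13, place at index 2 -> [1, 3, 13, 30, 29, 17]
Pass 4: scan indices 4..5 for the minimum = 2 comparison(s); min is 17, place at index 3 -> [1, 3, 13, 17, 29, 30]
Pass 5: scan indices 5..5 for the minimum = 1 comparison(s); min is 29, place at index 4 -> [1, 3, 13, 17, 29, 30]
Selection sort always scans the whole unsorted suffix, so the count is (n-1) + (n-2) + ... + 1 = n(n-1)/2 = 6*5/2 = 15 regardless of the input order.
Total comparisons: 5 + 4 + 3 + 2 + 1 = 15


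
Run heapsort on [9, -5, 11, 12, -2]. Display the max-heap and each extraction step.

Build heap: [12, 9, 11, -5, -2]
Extract 12: [11, 9, -2, -5, 12]
Extract 11: [9, -5, -2, 11, 12]
Extract 9: [-2, -5, 9, 11, 12]
Extract -2: [-5, -2, 9, 11, 12]


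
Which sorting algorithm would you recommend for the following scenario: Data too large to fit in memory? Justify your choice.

Best choice: External merge sort
Reason: Minimizes disk I/O by sequential reads/writes


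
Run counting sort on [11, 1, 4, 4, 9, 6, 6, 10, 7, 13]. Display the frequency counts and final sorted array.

Count array: [0, 1, 0, 0, 2, 0, 2, 1, 0, 1, 1, 1, 0, 1]
(count[i] = number of elements equal to i)
Cumulative count: [0, 1, 1, 1, 3, 3, 5, 6, 6, 7, 8, 9, 9, 10]
Sorted: [1, 4, 4, 6, 6, 7, 9, 10, 11, 13]


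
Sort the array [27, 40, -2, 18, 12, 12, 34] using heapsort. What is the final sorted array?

Build heap: [40, 27, 34, 18, 12, 12, -2]
Extract 40: [34, 27, 12, 18, 12, -2, 40]
Extract 34: [27, 18, 12, -2, 12, 34, 40]
Extract 27: [18, 12, 12, -2, 27, 34, 40]
Extract 18: [12, -2, 12, 18, 27, 34, 40]
Extract 12: [12, -2, 12, 18, 27, 34, 40]
Extract 12: [-2, 12, 12, 18, 27, 34, 40]


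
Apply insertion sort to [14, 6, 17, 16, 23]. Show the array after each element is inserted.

First element 14 is already 'sorted'
Insert 6: shifted 1 elements -> [6, 14, 17, 16, 23]
Insert 17: shifted 0 elements -> [6, 14, 17, 16, 23]
Insert 16: shifted 1 elements -> [6, 14, 16, 17, 23]
Insert 23: shifted 0 elements -> [6, 14, 16, 17, 23]


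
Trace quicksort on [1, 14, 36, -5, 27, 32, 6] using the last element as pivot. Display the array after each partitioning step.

Partition 1: pivot=6 at index 2 -> [1, -5, 6, 14, 27, 32, 36]
Partition 2: pivot=-5 at index 0 -> [-5, 1, 6, 14, 27, 32, 36]
Partition 3: pivot=36 at index 6 -> [-5, 1, 6, 14, 27, 32, 36]
Partition 4: pivot=32 at index 5 -> [-5, 1, 6, 14, 27, 32, 36]
Partition 5: pivot=27 at index 4 -> [-5, 1, 6, 14, 27, 32, 36]


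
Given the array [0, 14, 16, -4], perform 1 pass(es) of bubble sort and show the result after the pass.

After pass 1: [0, 14, -4, 16] (1 swaps)
Total swaps: 1


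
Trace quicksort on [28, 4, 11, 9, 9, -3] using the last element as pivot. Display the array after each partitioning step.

Partition 1: pivot=-3 at index 0 -> [-3, 4, 11, 9, 9, 28]
Partition 2: pivot=28 at index 5 -> [-3, 4, 11, 9, 9, 28]
Partition 3: pivot=9 at index 3 -> [-3, 4, 9, 9, 11, 28]
Partition 4: pivot=9 at index 2 -> [-3, 4, 9, 9, 11, 28]


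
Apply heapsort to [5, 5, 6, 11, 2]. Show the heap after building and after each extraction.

Build heap: [11, 5, 6, 5, 2]
Extract 11: [6, 5, 2, 5, 11]
Extract 6: [5, 5, 2, 6, 11]
Extract 5: [5, 2, 5, 6, 11]
Extract 5: [2, 5, 5, 6, 11]


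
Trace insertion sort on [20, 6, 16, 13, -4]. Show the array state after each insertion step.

First element 20 is already 'sorted'
Insert 6: shifted 1 elements -> [6, 20, 16, 13, -4]
Insert 16: shifted 1 elements -> [6, 16, 20, 13, -4]
Insert 13: shifted 2 elements -> [6, 13, 16, 20, -4]
Insert -4: shifted 4 elements -> [-4, 6, 13, 16, 20]


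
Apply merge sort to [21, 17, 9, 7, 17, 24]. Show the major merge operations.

Divide and conquer:
  Merge [17] + [9] -> [9, 17]
  Merge [21] + [9, 17] -> [9, 17, 21]
  Merge [17] + [24] -> [17, 24]
  Merge [7] + [17, 24] -> [7, 17, 24]
  Merge [9, 17, 21] + [7, 17, 24] -> [7, 9, 17, 17, 21, 24]


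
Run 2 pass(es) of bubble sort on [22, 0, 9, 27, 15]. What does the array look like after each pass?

After pass 1: [0, 9, 22, 15, 27] (3 swaps)
After pass 2: [0, 9, 15, 22, 27] (1 swaps)
Total swaps: 4


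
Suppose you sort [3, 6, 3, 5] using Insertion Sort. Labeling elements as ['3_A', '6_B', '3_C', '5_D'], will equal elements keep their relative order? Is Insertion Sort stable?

Trace Insertion Sort on the labeled array (the key is the number; the letter only tracks identity):
  Insert 6_B at index 1: [3_A, 6_B, 3_C, 5_D]
  Insert 3_C at index 1: [3_A, 3_C, 6_B, 5_D]
  Insert 5_D at index 2: [3_A, 3_C, 5_D, 6_B]
Final order: [3_A, 3_C, 5_D, 6_B]
Equal keys:
  value 3: originally 3_A, 3_C; after sorting 3_A, 3_C -> order preserved
All equal keys kept their original relative order. Insertion Sort is stable: elements are shifted only while they are strictly greater than the key, so a key is inserted after any equal elements already placed.
Answer: Stable


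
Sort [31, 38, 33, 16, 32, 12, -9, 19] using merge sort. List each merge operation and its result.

Divide and conquer:
  Merge [31] + [38] -> [31, 38]
  Merge [33] + [16] -> [16, 33]
  Merge [31, 38] + [16, 33] -> [16, 31, 33, 38]
  Merge [32] + [12] -> [12, 32]
  Merge [-9] + [19] -> [-9, 19]
  Merge [12, 32] + [-9, 19] -> [-9, 12, 19, 32]
  Merge [16, 31, 33, 38] + [-9, 12, 19, 32] -> [-9, 12, 16, 19, 31, 32, 33, 38]


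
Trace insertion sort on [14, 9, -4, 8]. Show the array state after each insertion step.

First element 14 is already 'sorted'
Insert 9: shifted 1 elements -> [9, 14, -4, 8]
Insert -4: shifted 2 elements -> [-4, 9, 14, 8]
Insert 8: shifted 2 elements -> [-4, 8, 9, 14]


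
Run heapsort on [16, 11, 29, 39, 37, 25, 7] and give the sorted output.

Build heap: [39, 37, 29, 11, 16, 25, 7]
Extract 39: [37, 16, 29, 11, 7, 25, 39]
Extract 37: [29, 16, 25, 11, 7, 37, 39]
Extract 29: [25, 16, 7, 11, 29, 37, 39]
Extract 25: [16, 11, 7, 25, 29, 37, 39]
Extract 16: [11, 7, 16, 25, 29, 37, 39]
Extract 11: [7, 11, 16, 25, 29, 37, 39]


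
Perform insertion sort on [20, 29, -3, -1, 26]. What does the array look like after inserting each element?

First element 20 is already 'sorted'
Insert 29: shifted 0 elements -> [20, 29, -3, -1, 26]
Insert -3: shifted 2 elements -> [-3, 20, 29, -1, 26]
Insert -1: shifted 2 elements -> [-3, -1, 20, 29, 26]
Insert 26: shifted 1 elements -> [-3, -1, 20, 26, 29]


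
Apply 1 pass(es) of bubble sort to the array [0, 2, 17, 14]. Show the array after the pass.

After pass 1: [0, 2, 14, 17] (1 swaps)
Total swaps: 1


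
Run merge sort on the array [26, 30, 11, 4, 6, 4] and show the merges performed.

Divide and conquer:
  Merge [30] + [11] -> [11, 30]
  Merge [26] + [11, 30] -> [11, 26, 30]
  Merge [6] + [4] -> [4, 6]
  Merge [4] + [4, 6] -> [4, 4, 6]
  Merge [11, 26, 30] + [4, 4, 6] -> [4, 4, 6, 11, 26, 30]


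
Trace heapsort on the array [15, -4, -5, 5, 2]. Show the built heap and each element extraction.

Build heap: [15, 5, -5, -4, 2]
Extract 15: [5, 2, -5, -4, 15]
Extract 5: [2, -4, -5, 5, 15]
Extract 2: [-4, -5, 2, 5, 15]
Extract -4: [-5, -4, 2, 5, 15]


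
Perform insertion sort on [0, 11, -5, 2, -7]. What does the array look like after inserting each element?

First element 0 is already 'sorted'
Insert 11: shifted 0 elements -> [0, 11, -5, 2, -7]
Insert -5: shifted 2 elements -> [-5, 0, 11, 2, -7]
Insert 2: shifted 1 elements -> [-5, 0, 2, 11, -7]
Insert -7: shifted 4 elements -> [-7, -5, 0, 2, 11]


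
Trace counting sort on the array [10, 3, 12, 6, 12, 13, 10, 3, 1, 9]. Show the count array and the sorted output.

Count array: [0, 1, 0, 2, 0, 0, 1, 0, 0, 1, 2, 0, 2, 1]
(count[i] = number of elements equal to i)
Cumulative count: [0, 1, 1, 3, 3, 3, 4, 4, 4, 5, 7, 7, 9, 10]
Sorted: [1, 3, 3, 6, 9, 10, 10, 12, 12, 13]


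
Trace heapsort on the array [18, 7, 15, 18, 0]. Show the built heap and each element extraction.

Build heap: [18, 18, 15, 7, 0]
Extract 18: [18, 7, 15, 0, 18]
Extract 18: [15, 7, 0, 18, 18]
Extract 15: [7, 0, 15, 18, 18]
Extract 7: [0, 7, 15, 18, 18]


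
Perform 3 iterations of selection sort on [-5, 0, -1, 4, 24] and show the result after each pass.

Pass 1: Select minimum -5 at index 0, swap -> [-5, 0, -1, 4, 24]
Pass 2: Select minimum -1 at index 2, swap -> [-5, -1, 0, 4, 24]
Pass 3: Select minimum 0 at index 2, swap -> [-5, -1, 0, 4, 24]


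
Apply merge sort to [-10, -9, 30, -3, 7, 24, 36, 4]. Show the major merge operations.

Divide and conquer:
  Merge [-10] + [-9] -> [-10, -9]
  Merge [30] + [-3] -> [-3, 30]
  Merge [-10, -9] + [-3, 30] -> [-10, -9, -3, 30]
  Merge [7] + [24] -> [7, 24]
  Merge [36] + [4] -> [4, 36]
  Merge [7, 24] + [4, 36] -> [4, 7, 24, 36]
  Merge [-10, -9, -3, 30] + [4, 7, 24, 36] -> [-10, -9, -3, 4, 7, 24, 30, 36]


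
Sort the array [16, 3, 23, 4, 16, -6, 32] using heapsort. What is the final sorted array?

Build heap: [32, 16, 23, 4, 3, -6, 16]
Extract 32: [23, 16, 16, 4, 3, -6, 32]
Extract 23: [16, 4, 16, -6, 3, 23, 32]
Extract 16: [16, 4, 3, -6, 16, 23, 32]
Extract 16: [4, -6, 3, 16, 16, 23, 32]
Extract 4: [3, -6, 4, 16, 16, 23, 32]
Extract 3: [-6, 3, 4, 16, 16, 23, 32]


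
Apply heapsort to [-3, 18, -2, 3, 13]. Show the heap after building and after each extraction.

Build heap: [18, 13, -2, 3, -3]
Extract 18: [13, 3, -2, -3, 18]
Extract 13: [3, -3, -2, 13, 18]
Extract 3: [-2, -3, 3, 13, 18]
Extract -2: [-3, -2, 3, 13, 18]


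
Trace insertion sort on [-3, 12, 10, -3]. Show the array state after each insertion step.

First element -3 is already 'sorted'
Insert 12: shifted 0 elements -> [-3, 12, 10, -3]
Insert 10: shifted 1 elements -> [-3, 10, 12, -3]
Insert -3: shifted 2 elements -> [-3, -3, 10, 12]


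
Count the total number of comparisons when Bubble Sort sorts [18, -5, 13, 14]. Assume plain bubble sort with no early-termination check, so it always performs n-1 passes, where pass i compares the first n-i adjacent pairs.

Pass 1: compare adjacent pairs (0,1)..(2,3) = 3 comparison(s), 3 swap(s) -> [-5, 13, 14, 18]
Pass 2: compare adjacent pairs (0,1)..(1,2) = 2 comparison(s), 0 swap(s) -> [-5, 13, 14, 18]
Pass 3: compare adjacent pairs (0,1)..(0,1) = 1 comparison(s), 0 swap(s) -> [-5, 13, 14, 18]
Total comparisons: 3 + 2 + 1 = 6


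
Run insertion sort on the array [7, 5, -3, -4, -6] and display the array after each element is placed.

First element 7 is already 'sorted'
Insert 5: shifted 1 elements -> [5, 7, -3, -4, -6]
Insert -3: shifted 2 elements -> [-3, 5, 7, -4, -6]
Insert -4: shifted 3 elements -> [-4, -3, 5, 7, -6]
Insert -6: shifted 4 elements -> [-6, -4, -3, 5, 7]


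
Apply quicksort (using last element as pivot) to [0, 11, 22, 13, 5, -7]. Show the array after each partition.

Partition 1: pivot=-7 at index 0 -> [-7, 11, 22, 13, 5, 0]
Partition 2: pivot=0 at index 1 -> [-7, 0, 22, 13, 5, 11]
Partition 3: pivot=11 at index 3 -> [-7, 0, 5, 11, 22, 13]
Partition 4: pivot=13 at index 4 -> [-7, 0, 5, 11, 13, 22]


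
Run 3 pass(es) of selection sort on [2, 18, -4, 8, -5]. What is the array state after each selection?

Pass 1: Select minimum -5 at index 4, swap -> [-5, 18, -4, 8, 2]
Pass 2: Select minimum -4 at index 2, swap -> [-5, -4, 18, 8, 2]
Pass 3: Select minimum 2 at index 4, swap -> [-5, -4, 2, 8, 18]


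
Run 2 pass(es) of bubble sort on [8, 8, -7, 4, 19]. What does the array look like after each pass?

After pass 1: [8, -7, 4, 8, 19] (2 swaps)
After pass 2: [-7, 4, 8, 8, 19] (2 swaps)
Total swaps: 4


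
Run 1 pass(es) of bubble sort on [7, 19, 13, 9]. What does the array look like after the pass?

After pass 1: [7, 13, 9, 19] (2 swaps)
Total swaps: 2


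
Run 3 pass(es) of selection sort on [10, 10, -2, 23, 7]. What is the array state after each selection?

Pass 1: Select minimum -2 at index 2, swap -> [-2, 10, 10, 23, 7]
Pass 2: Select minimum 7 at index 4, swap -> [-2, 7, 10, 23, 10]
Pass 3: Select minimum 10 at index 2, swap -> [-2, 7, 10, 23, 10]


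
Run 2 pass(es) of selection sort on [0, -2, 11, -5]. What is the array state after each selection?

Pass 1: Select minimum -5 at index 3, swap -> [-5, -2, 11, 0]
Pass 2: Select minimum -2 at index 1, swap -> [-5, -2, 11, 0]


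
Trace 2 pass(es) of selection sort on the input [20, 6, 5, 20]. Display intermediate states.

Pass 1: Select minimum 5 at index 2, swap -> [5, 6, 20, 20]
Pass 2: Select minimum 6 at index 1, swap -> [5, 6, 20, 20]


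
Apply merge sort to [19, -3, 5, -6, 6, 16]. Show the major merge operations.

Divide and conquer:
  Merge [-3] + [5] -> [-3, 5]
  Merge [19] + [-3, 5] -> [-3, 5, 19]
  Merge [6] + [16] -> [6, 16]
  Merge [-6] + [6, 16] -> [-6, 6, 16]
  Merge [-3, 5, 19] + [-6, 6, 16] -> [-6, -3, 5, 6, 16, 19]


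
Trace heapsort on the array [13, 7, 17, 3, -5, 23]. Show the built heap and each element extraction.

Build heap: [23, 7, 17, 3, -5, 13]
Extract 23: [17, 7, 13, 3, -5, 23]
Extract 17: [13, 7, -5, 3, 17, 23]
Extract 13: [7, 3, -5, 13, 17, 23]
Extract 7: [3, -5, 7, 13, 17, 23]
Extract 3: [-5, 3, 7, 13, 17, 23]


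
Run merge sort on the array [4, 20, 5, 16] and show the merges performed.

Divide and conquer:
  Merge [4] + [20] -> [4, 20]
  Merge [5] + [16] -> [5, 16]
  Merge [4, 20] + [5, 16] -> [4, 5, 16, 20]


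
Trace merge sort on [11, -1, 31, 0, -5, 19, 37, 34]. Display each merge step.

Divide and conquer:
  Merge [11] + [-1] -> [-1, 11]
  Merge [31] + [0] -> [0, 31]
  Merge [-1, 11] + [0, 31] -> [-1, 0, 11, 31]
  Merge [-5] + [19] -> [-5, 19]
  Merge [37] + [34] -> [34, 37]
  Merge [-5, 19] + [34, 37] -> [-5, 19, 34, 37]
  Merge [-1, 0, 11, 31] + [-5, 19, 34, 37] -> [-5, -1, 0, 11, 19, 31, 34, 37]


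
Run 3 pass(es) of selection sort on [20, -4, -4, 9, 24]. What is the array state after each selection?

Pass 1: Select minimum -4 at index 1, swap -> [-4, 20, -4, 9, 24]
Pass 2: Select minimum -4 at index 2, swap -> [-4, -4, 20, 9, 24]
Pass 3: Select minimum 9 at index 3, swap -> [-4, -4, 9, 20, 24]


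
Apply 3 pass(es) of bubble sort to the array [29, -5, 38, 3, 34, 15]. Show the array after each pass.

After pass 1: [-5, 29, 3, 34, 15, 38] (4 swaps)
After pass 2: [-5, 3, 29, 15, 34, 38] (2 swaps)
After pass 3: [-5, 3, 15, 29, 34, 38] (1 swaps)
Total swaps: 7


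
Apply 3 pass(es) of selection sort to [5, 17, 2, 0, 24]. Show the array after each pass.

Pass 1: Select minimum 0 at index 3, swap -> [0, 17, 2, 5, 24]
Pass 2: Select minimum 2 at index 2, swap -> [0, 2, 17, 5, 24]
Pass 3: Select minimum 5 at index 3, swap -> [0, 2, 5, 17, 24]


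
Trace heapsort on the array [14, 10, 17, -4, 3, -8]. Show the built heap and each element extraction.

Build heap: [17, 10, 14, -4, 3, -8]
Extract 17: [14, 10, -8, -4, 3, 17]
Extract 14: [10, 3, -8, -4, 14, 17]
Extract 10: [3, -4, -8, 10, 14, 17]
Extract 3: [-4, -8, 3, 10, 14, 17]
Extract -4: [-8, -4, 3, 10, 14, 17]


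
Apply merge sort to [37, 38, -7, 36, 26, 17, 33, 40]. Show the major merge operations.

Divide and conquer:
  Merge [37] + [38] -> [37, 38]
  Merge [-7] + [36] -> [-7, 36]
  Merge [37, 38] + [-7, 36] -> [-7, 36, 37, 38]
  Merge [26] + [17] -> [17, 26]
  Merge [33] + [40] -> [33, 40]
  Merge [17, 26] + [33, 40] -> [17, 26, 33, 40]
  Merge [-7, 36, 37, 38] + [17, 26, 33, 40] -> [-7, 17, 26, 33, 36, 37, 38, 40]


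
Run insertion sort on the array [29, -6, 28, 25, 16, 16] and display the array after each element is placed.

First element 29 is already 'sorted'
Insert -6: shifted 1 elements -> [-6, 29, 28, 25, 16, 16]
Insert 28: shifted 1 elements -> [-6, 28, 29, 25, 16, 16]
Insert 25: shifted 2 elements -> [-6, 25, 28, 29, 16, 16]
Insert 16: shifted 3 elements -> [-6, 16, 25, 28, 29, 16]
Insert 16: shifted 3 elements -> [-6, 16, 16, 25, 28, 29]


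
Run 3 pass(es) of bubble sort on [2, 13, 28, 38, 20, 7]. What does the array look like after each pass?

After pass 1: [2, 13, 28, 20, 7, 38] (2 swaps)
After pass 2: [2, 13, 20, 7, 28, 38] (2 swaps)
After pass 3: [2, 13, 7, 20, 28, 38] (1 swaps)
Total swaps: 5


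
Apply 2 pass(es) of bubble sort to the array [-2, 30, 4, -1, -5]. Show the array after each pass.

After pass 1: [-2, 4, -1, -5, 30] (3 swaps)
After pass 2: [-2, -1, -5, 4, 30] (2 swaps)
Total swaps: 5


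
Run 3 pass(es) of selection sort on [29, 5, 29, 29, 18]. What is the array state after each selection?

Pass 1: Select minimum 5 at index 1, swap -> [5, 29, 29, 29, 18]
Pass 2: Select minimum 18 at index 4, swap -> [5, 18, 29, 29, 29]
Pass 3: Select minimum 29 at index 2, swap -> [5, 18, 29, 29, 29]


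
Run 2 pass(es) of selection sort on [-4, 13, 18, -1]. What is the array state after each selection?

Pass 1: Select minimum -4 at index 0, swap -> [-4, 13, 18, -1]
Pass 2: Select minimum -1 at index 3, swap -> [-4, -1, 18, 13]


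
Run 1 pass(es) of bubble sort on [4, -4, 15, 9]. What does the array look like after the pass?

After pass 1: [-4, 4, 9, 15] (2 swaps)
Total swaps: 2


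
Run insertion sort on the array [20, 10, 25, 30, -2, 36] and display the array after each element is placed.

First element 20 is already 'sorted'
Insert 10: shifted 1 elements -> [10, 20, 25, 30, -2, 36]
Insert 25: shifted 0 elements -> [10, 20, 25, 30, -2, 36]
Insert 30: shifted 0 elements -> [10, 20, 25, 30, -2, 36]
Insert -2: shifted 4 elements -> [-2, 10, 20, 25, 30, 36]
Insert 36: shifted 0 elements -> [-2, 10, 20, 25, 30, 36]


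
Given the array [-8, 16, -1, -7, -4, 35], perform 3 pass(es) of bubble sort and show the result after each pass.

After pass 1: [-8, -1, -7, -4, 16, 35] (3 swaps)
After pass 2: [-8, -7, -4, -1, 16, 35] (2 swaps)
After pass 3: [-8, -7, -4, -1, 16, 35] (0 swaps)
Total swaps: 5


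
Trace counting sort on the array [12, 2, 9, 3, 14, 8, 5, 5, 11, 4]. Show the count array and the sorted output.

Count array: [0, 0, 1, 1, 1, 2, 0, 0, 1, 1, 0, 1, 1, 0, 1]
(count[i] = number of elements equal to i)
Cumulative count: [0, 0, 1, 2, 3, 5, 5, 5, 6, 7, 7, 8, 9, 9, 10]
Sorted: [2, 3, 4, 5, 5, 8, 9, 11, 12, 14]


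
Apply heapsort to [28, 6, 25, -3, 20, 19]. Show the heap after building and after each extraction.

Build heap: [28, 20, 25, -3, 6, 19]
Extract 28: [25, 20, 19, -3, 6, 28]
Extract 25: [20, 6, 19, -3, 25, 28]
Extract 20: [19, 6, -3, 20, 25, 28]
Extract 19: [6, -3, 19, 20, 25, 28]
Extract 6: [-3, 6, 19, 20, 25, 28]


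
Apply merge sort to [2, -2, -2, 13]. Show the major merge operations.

Divide and conquer:
  Merge [2] + [-2] -> [-2, 2]
  Merge [-2] + [13] -> [-2, 13]
  Merge [-2, 2] + [-2, 13] -> [-2, -2, 2, 13]


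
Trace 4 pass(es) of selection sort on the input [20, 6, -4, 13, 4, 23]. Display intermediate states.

Pass 1: Select minimum -4 at index 2, swap -> [-4, 6, 20, 13, 4, 23]
Pass 2: Select minimum 4 at index 4, swap -> [-4, 4, 20, 13, 6, 23]
Pass 3: Select minimum 6 at index 4, swap -> [-4, 4, 6, 13, 20, 23]
Pass 4: Select minimum 13 at index 3, swap -> [-4, 4, 6, 13, 20, 23]


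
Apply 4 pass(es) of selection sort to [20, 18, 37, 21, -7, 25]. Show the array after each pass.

Pass 1: Select minimum -7 at index 4, swap -> [-7, 18, 37, 21, 20, 25]
Pass 2: Select minimum 18 at index 1, swap -> [-7, 18, 37, 21, 20, 25]
Pass 3: Select minimum 20 at index 4, swap -> [-7, 18, 20, 21, 37, 25]
Pass 4: Select minimum 21 at index 3, swap -> [-7, 18, 20, 21, 37, 25]


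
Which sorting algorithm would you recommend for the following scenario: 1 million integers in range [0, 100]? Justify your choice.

Best choice: Counting sort
Reason: O(n + k) where k=100 is small; linear time beats O(n log n)


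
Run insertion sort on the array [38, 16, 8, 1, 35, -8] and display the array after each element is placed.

First element 38 is already 'sorted'
Insert 16: shifted 1 elements -> [16, 38, 8, 1, 35, -8]
Insert 8: shifted 2 elements -> [8, 16, 38, 1, 35, -8]
Insert 1: shifted 3 elements -> [1, 8, 16, 38, 35, -8]
Insert 35: shifted 1 elements -> [1, 8, 16, 35, 38, -8]
Insert -8: shifted 5 elements -> [-8, 1, 8, 16, 35, 38]


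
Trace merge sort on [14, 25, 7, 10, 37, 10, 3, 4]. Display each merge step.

Divide and conquer:
  Merge [14] + [25] -> [14, 25]
  Merge [7] + [10] -> [7, 10]
  Merge [14, 25] + [7, 10] -> [7, 10, 14, 25]
  Merge [37] + [10] -> [10, 37]
  Merge [3] + [4] -> [3, 4]
  Merge [10, 37] + [3, 4] -> [3, 4, 10, 37]
  Merge [7, 10, 14, 25] + [3, 4, 10, 37] -> [3, 4, 7, 10, 10, 14, 25, 37]


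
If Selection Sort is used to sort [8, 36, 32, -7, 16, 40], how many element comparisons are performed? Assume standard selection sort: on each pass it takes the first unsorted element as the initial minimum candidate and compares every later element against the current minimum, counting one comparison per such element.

Pass 1: scan indices 1..5 for the minimum = 5 comparison(s); min is -7, place at index 0 -> [-7, 36, 32, 8, 16, 40]
Pass 2: scan indices 2..5 for the minimum = 4 comparison(s); min is 8, place at index 1 -> [-7, 8, 32, 36, 16, 40]
Pass 3: scan indices 3..5 for the minimum = 3 comparison(s); min is 16, place at index 2 -> [-7, 8, 16, 36, 32, 40]
Pass 4: scan indices 4..5 for the minimum = 2 comparison(s); min is 32, place at index 3 -> [-7, 8, 16, 32, 36, 40]
Pass 5: scan indices 5..5 for the minimum = 1 comparison(s); min is 36, place at index 4 -> [-7, 8, 16, 32, 36, 40]
Selection sort always scans the whole unsorted suffix, so the count is (n-1) + (n-2) + ... + 1 = n(n-1)/2 = 6*5/2 = 15 regardless of the input order.
Total comparisons: 5 + 4 + 3 + 2 + 1 = 15


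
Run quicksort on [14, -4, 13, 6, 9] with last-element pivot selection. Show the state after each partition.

Partition 1: pivot=9 at index 2 -> [-4, 6, 9, 14, 13]
Partition 2: pivot=6 at index 1 -> [-4, 6, 9, 14, 13]
Partition 3: pivot=13 at index 3 -> [-4, 6, 9, 13, 14]


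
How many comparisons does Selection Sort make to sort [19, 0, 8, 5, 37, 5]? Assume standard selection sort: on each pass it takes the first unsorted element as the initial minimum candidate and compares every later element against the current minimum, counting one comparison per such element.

Pass 1: scan indices 1..5 for the minimum = 5 comparison(s); min is 0, place at index 0 -> [0, 19, 8, 5, 37, 5]
Pass 2: scan indices 2..5 for the minimum = 4 comparison(s); min is 5, place at index 1 -> [0, 5, 8, 19, 37, 5]
Pass 3: scan indices 3..5 for the minimum = 3 comparison(s); min is 5, place at index 2 -> [0, 5, 5, 19, 37, 8]
Pass 4: scan indices 4..5 for the minimum = 2 comparison(s); min is 8, place at index 3 -> [0, 5, 5, 8, 37, 19]
Pass 5: scan indices 5..5 for the minimum = 1 comparison(s); min is 19, place at index 4 -> [0, 5, 5, 8, 19, 37]
Selection sort always scans the whole unsorted suffix, so the count is (n-1) + (n-2) + ... + 1 = n(n-1)/2 = 6*5/2 = 15 regardless of the input order.
Total comparisons: 5 + 4 + 3 + 2 + 1 = 15


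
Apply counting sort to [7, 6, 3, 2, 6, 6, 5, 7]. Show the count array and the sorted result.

Count array: [0, 0, 1, 1, 0, 1, 3, 2]
(count[i] = number of elements equal to i)
Cumulative count: [0, 0, 1, 2, 2, 3, 6, 8]
Sorted: [2, 3, 5, 6, 6, 6, 7, 7]


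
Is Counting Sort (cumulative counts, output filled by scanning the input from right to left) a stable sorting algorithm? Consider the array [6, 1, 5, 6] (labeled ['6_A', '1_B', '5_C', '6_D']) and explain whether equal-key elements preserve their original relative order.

Trace Counting Sort on the labeled array (the key is the number; the letter only tracks identity):
  Counts for values 0..6: [0, 1, 0, 0, 0, 1, 2]
  Cumulative counts: [0, 1, 1, 1, 1, 2, 4]
  Scan right to left: place 6_D at output index 3
  Scan right to left: place 5_C at output index 1
  Scan right to left: place 1_B at output index 0
  Scan right to left: place 6_A at output index 2
  Output: [1_B, 5_C, 6_A, 6_D]
Equal keys:
  value 6: originally 6_A, 6_D; after sorting 6_A, 6_D -> order preserved
All equal keys kept their original relative order. Counting Sort is stable: scanning the input right to left with decreasing cumulative counts places later duplicates at later output positions.
Answer: Stable


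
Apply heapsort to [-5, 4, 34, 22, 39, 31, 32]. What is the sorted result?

Build heap: [39, 22, 34, -5, 4, 31, 32]
Extract 39: [34, 22, 32, -5, 4, 31, 39]
Extract 34: [32, 22, 31, -5, 4, 34, 39]
Extract 32: [31, 22, 4, -5, 32, 34, 39]
Extract 31: [22, -5, 4, 31, 32, 34, 39]
Extract 22: [4, -5, 22, 31, 32, 34, 39]
Extract 4: [-5, 4, 22, 31, 32, 34, 39]


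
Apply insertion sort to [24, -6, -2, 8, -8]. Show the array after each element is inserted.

First element 24 is already 'sorted'
Insert -6: shifted 1 elements -> [-6, 24, -2, 8, -8]
Insert -2: shifted 1 elements -> [-6, -2, 24, 8, -8]
Insert 8: shifted 1 elements -> [-6, -2, 8, 24, -8]
Insert -8: shifted 4 elements -> [-8, -6, -2, 8, 24]


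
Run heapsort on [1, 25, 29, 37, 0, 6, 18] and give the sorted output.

Build heap: [37, 25, 29, 1, 0, 6, 18]
Extract 37: [29, 25, 18, 1, 0, 6, 37]
Extract 29: [25, 6, 18, 1, 0, 29, 37]
Extract 25: [18, 6, 0, 1, 25, 29, 37]
Extract 18: [6, 1, 0, 18, 25, 29, 37]
Extract 6: [1, 0, 6, 18, 25, 29, 37]
Extract 1: [0, 1, 6, 18, 25, 29, 37]


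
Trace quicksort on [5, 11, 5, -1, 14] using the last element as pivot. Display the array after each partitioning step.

Partition 1: pivot=14 at index 4 -> [5, 11, 5, -1, 14]
Partition 2: pivot=-1 at index 0 -> [-1, 11, 5, 5, 14]
Partition 3: pivot=5 at index 2 -> [-1, 5, 5, 11, 14]


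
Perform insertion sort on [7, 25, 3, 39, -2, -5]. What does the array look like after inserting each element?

First element 7 is already 'sorted'
Insert 25: shifted 0 elements -> [7, 25, 3, 39, -2, -5]
Insert 3: shifted 2 elements -> [3, 7, 25, 39, -2, -5]
Insert 39: shifted 0 elements -> [3, 7, 25, 39, -2, -5]
Insert -2: shifted 4 elements -> [-2, 3, 7, 25, 39, -5]
Insert -5: shifted 5 elements -> [-5, -2, 3, 7, 25, 39]


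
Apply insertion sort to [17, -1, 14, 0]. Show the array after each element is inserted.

First element 17 is already 'sorted'
Insert -1: shifted 1 elements -> [-1, 17, 14, 0]
Insert 14: shifted 1 elements -> [-1, 14, 17, 0]
Insert 0: shifted 2 elements -> [-1, 0, 14, 17]


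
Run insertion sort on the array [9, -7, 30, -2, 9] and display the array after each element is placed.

First element 9 is already 'sorted'
Insert -7: shifted 1 elements -> [-7, 9, 30, -2, 9]
Insert 30: shifted 0 elements -> [-7, 9, 30, -2, 9]
Insert -2: shifted 2 elements -> [-7, -2, 9, 30, 9]
Insert 9: shifted 1 elements -> [-7, -2, 9, 9, 30]


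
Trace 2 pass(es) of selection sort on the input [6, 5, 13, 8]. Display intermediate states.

Pass 1: Select minimum 5 at index 1, swap -> [5, 6, 13, 8]
Pass 2: Select minimum 6 at index 1, swap -> [5, 6, 13, 8]


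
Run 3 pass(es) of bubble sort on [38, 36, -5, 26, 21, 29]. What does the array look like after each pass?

After pass 1: [36, -5, 26, 21, 29, 38] (5 swaps)
After pass 2: [-5, 26, 21, 29, 36, 38] (4 swaps)
After pass 3: [-5, 21, 26, 29, 36, 38] (1 swaps)
Total swaps: 10


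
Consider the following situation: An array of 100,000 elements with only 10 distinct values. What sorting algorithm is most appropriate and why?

Best choice: 3-way quicksort or Counting sort
Reason: 3-way (Dutch national flag) partitioning groups every copy of the pivot together, so with only d=10 distinct keys quicksort finishes in O(n log d) expected time, which is effectively linear; counting sort runs in O(n + k) where k is the size of the key range (not the number of distinct values), so it is linear when the 10 values are integers drawn from a small known range


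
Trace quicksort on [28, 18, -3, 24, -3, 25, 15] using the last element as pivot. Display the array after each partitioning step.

Partition 1: pivot=15 at index 2 -> [-3, -3, 15, 24, 18, 25, 28]
Partition 2: pivot=-3 at index 1 -> [-3, -3, 15, 24, 18, 25, 28]
Partition 3: pivot=28 at index 6 -> [-3, -3, 15, 24, 18, 25, 28]
Partition 4: pivot=25 at index 5 -> [-3, -3, 15, 24, 18, 25, 28]
Partition 5: pivot=18 at index 3 -> [-3, -3, 15, 18, 24, 25, 28]


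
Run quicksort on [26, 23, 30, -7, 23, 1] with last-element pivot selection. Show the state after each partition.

Partition 1: pivot=1 at index 1 -> [-7, 1, 30, 26, 23, 23]
Partition 2: pivot=23 at index 3 -> [-7, 1, 23, 23, 30, 26]
Partition 3: pivot=26 at index 4 -> [-7, 1, 23, 23, 26, 30]


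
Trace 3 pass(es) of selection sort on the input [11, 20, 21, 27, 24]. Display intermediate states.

Pass 1: Select minimum 11 at index 0, swap -> [11, 20, 21, 27, 24]
Pass 2: Select minimum 20 at index 1, swap -> [11, 20, 21, 27, 24]
Pass 3: Select minimum 21 at index 2, swap -> [11, 20, 21, 27, 24]


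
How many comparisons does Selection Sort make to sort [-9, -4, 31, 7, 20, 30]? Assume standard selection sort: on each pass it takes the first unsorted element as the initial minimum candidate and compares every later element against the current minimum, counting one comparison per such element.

Pass 1: scan indices 1..5 for the minimum = 5 comparison(s); min is -9, place at index 0 -> [-9, -4, 31, 7, 20, 30]
Pass 2: scan indices 2..5 for the minimum = 4 comparison(s); min is -4, place at index 1 -> [-9, -4, 31, 7, 20, 30]
Pass 3: scan indices 3..5 for the minimum = 3 comparison(s); min is 7, place at index 2 -> [-9, -4, 7, 31, 20, 30]
Pass 4: scan indices 4..5 for the minimum = 2 comparison(s); min is 20, place at index 3 -> [-9, -4, 7, 20, 31, 30]
Pass 5: scan indices 5..5 for the minimum = 1 comparison(s); min is 30, place at index 4 -> [-9, -4, 7, 20, 30, 31]
Selection sort always scans the whole unsorted suffix, so the count is (n-1) + (n-2) + ... + 1 = n(n-1)/2 = 6*5/2 = 15 regardless of the input order.
Total comparisons: 5 + 4 + 3 + 2 + 1 = 15


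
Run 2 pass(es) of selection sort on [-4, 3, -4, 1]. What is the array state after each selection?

Pass 1: Select minimum -4 at index 0, swap -> [-4, 3, -4, 1]
Pass 2: Select minimum -4 at index 2, swap -> [-4, -4, 3, 1]


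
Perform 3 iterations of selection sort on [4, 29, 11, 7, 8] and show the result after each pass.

Pass 1: Select minimum 4 at index 0, swap -> [4, 29, 11, 7, 8]
Pass 2: Select minimum 7 at index 3, swap -> [4, 7, 11, 29, 8]
Pass 3: Select minimum 8 at index 4, swap -> [4, 7, 8, 29, 11]


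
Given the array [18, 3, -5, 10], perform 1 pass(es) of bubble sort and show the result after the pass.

After pass 1: [3, -5, 10, 18] (3 swaps)
Total swaps: 3


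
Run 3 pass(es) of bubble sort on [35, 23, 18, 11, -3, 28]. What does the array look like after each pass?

After pass 1: [23, 18, 11, -3, 28, 35] (5 swaps)
After pass 2: [18, 11, -3, 23, 28, 35] (3 swaps)
After pass 3: [11, -3, 18, 23, 28, 35] (2 swaps)
Total swaps: 10
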